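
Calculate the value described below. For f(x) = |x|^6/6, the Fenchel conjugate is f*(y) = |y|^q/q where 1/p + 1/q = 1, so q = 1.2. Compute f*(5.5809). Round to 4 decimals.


The conjugate exponent q satisfies 1/p + 1/q = 1.
p = 6, so q = 6/(6 - 1) = 1.2
|y|^q = 5.5809^1.2 = 7.8713
f*(5.5809) = 7.8713 / 1.2 = 6.5594


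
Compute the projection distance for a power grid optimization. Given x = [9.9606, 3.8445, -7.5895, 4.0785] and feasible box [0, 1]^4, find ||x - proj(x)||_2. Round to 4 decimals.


Project each component onto [0, 1].
clip(9.9606) = 1.0, clip(3.8445) = 1.0, clip(-7.5895) = 0.0, clip(4.0785) = 1.0
Projection = [1.0, 1.0, 0.0, 1.0]
Squared diffs: [80.2924, 8.0912, 57.6005, 9.4772]
Distance = sqrt(155.4613) = 12.4684


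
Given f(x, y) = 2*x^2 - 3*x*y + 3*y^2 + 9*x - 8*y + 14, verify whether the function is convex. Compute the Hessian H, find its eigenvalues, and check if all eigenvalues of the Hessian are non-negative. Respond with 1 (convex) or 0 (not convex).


The Hessian of f(x,y) = 2*x^2 - 3*x*y + 3*y^2 + 9*x - 8*y + 14 is:
H = [[4, -3], [-3, 6]]
Trace = 4 + 6 = 10
Determinant = 4*6 - (-3)^2 = 15
Discriminant = (10)^2 - 4*15 = 40.0
Eigenvalues: lambda_1 = 1.8377, lambda_2 = 8.1623
The function is convex.

1


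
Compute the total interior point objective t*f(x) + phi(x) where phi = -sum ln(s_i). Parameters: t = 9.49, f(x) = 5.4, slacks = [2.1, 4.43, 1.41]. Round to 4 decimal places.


Step 1: Compute log-barrier.
ln values: [0.7419, 1.4884, 0.3436]
phi = -(0.7419 + 1.4884 + 0.3436) = -2.5739
Step 2: Compute augmented objective.
t*f(x) = 9.49*5.4 = 51.246
Total = 51.246 - 2.5739 = 48.6721


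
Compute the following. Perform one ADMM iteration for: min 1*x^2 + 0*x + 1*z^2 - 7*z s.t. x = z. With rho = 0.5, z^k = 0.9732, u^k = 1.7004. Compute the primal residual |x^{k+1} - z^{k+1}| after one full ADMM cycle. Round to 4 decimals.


ADMM iteration with rho = 0.5, z^k = 0.9732, u^k = 1.7004
Step 1: x-update.
Minimize 1*x^2 + 0*x + (0.5/2)*(x - 0.9732 + 1.7004)^2
FOC: (2*1 + 0.5)*x = 0 + 0.5*(0.9732 - 1.7004)
x^{k+1} = -0.1454
Step 2: z-update.
Minimize 1*z^2 - 7*z + (0.5/2)*(-0.1454 - z + 1.7004)^2
FOC: (2*1 + 0.5)*z = 7 + 0.5*(-0.1454 + 1.7004)
z^{k+1} = 3.111
Step 3: u-update.
u^{k+1} = 1.7004 - 0.1454 - 3.111 = -1.556
Step 4: Primal residual = |-0.1454 - 3.111| = 3.2564


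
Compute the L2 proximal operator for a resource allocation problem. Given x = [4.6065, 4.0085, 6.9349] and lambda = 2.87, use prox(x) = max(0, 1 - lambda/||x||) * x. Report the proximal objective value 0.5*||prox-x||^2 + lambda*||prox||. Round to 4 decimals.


Step 1: Compute ||x||.
||x|| = 9.2402
Step 2: Compute scaling factor.
scale = max(0, 1 - 2.87/9.2402) = 0.6894
Step 3: prox(x) = [3.1757, 2.7635, 4.7809]
||prox(x)|| = 6.3702
Step 4: Proximal objective.
0.5*||prox-x||^2 = 4.1185
lambda*||prox|| = 18.2825
Total = 22.4008


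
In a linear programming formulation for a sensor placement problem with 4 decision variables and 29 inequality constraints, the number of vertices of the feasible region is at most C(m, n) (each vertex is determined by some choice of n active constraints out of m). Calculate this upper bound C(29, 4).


Each vertex corresponds to some choice of n active constraints out of m, so the number of vertices is at most C(m, n) = m! / (n!(m-n)!).
m = 29, n = 4
Numerator: 29 * 28 * 27 * 26
Denominator: 4! = 24
C(29, 4) = 23751


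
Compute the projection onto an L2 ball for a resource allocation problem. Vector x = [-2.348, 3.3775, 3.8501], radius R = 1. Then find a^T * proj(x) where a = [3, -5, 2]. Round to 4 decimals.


Step 1: Compute ||x|| (intermediates to 6 decimals).
||x|| = sqrt((-2.348)^2 + 3.3775^2 + 3.8501^2) = 5.634171
Step 2: Project.
Since ||x|| > R, scale = R/||x|| = 1/5.634171 = 0.177488, proj(x) = scale * x
proj(x) = [-0.416742, 0.599466, 0.683347]
Step 3: Dot product.
a^T * proj(x) = 3*(-0.416742) - 5*0.599466 + 2*0.683347 = -2.8809


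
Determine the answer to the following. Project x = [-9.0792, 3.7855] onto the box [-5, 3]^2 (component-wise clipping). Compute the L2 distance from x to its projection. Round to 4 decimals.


Project each component onto [-5, 3].
clip(-9.0792) = -5.0, clip(3.7855) = 3.0
Projection = [-5.0, 3.0]
Squared diffs: [16.6399, 0.617]
Distance = sqrt(17.2569) = 4.1541


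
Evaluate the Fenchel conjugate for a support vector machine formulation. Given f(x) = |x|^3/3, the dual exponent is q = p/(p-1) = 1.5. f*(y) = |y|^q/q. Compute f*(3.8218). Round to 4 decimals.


The conjugate exponent q satisfies 1/p + 1/q = 1.
p = 3, so q = 3/(3 - 1) = 1.5
|y|^q = 3.8218^1.5 = 7.4714
f*(3.8218) = 7.4714 / 1.5 = 4.9809


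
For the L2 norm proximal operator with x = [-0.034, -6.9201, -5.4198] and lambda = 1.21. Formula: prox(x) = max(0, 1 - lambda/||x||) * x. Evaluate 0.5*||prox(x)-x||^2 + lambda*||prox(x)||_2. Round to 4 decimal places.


Step 1: Compute ||x||.
||x|| = 8.7899
Step 2: Compute scaling factor.
scale = max(0, 1 - 1.21/8.7899) = 0.8623
Step 3: prox(x) = [-0.0293, -5.9675, -4.6737]
||prox(x)|| = 7.5799
Step 4: Proximal objective.
0.5*||prox-x||^2 = 0.7321
lambda*||prox|| = 9.1717
Total = 9.9038


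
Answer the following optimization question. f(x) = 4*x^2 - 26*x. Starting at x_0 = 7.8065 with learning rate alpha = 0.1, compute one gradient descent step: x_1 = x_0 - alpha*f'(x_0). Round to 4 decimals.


We compute the gradient at x_0 and apply the update.
f'(x) = 8*x - 26
f'(7.8065) = 8*7.8065 - 26 = 36.452
x_1 = 7.8065 - 0.1*36.452 = 4.1613


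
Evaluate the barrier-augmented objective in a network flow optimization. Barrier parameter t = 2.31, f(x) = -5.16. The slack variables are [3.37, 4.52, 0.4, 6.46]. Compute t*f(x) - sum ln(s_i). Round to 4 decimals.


Step 1: Compute log-barrier.
ln values: [1.2149, 1.5085, -0.9163, 1.8656]
phi = -(1.2149 + 1.5085 - 0.9163 + 1.8656) = -3.6728
Step 2: Compute augmented objective.
t*f(x) = 2.31*-5.16 = -11.9196
Total = -11.9196 - 3.6728 = -15.5924


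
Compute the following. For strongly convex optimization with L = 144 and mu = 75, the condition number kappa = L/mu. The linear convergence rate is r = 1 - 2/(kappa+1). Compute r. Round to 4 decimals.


Step 1: Compute the condition number.
kappa = L/mu = 144/75 = 1.92
Step 2: Compute the convergence rate.
r = 1 - 2/(kappa + 1) = 1 - 2*mu/(L + mu) = (L - mu)/(L + mu) = 69/219 = 0.3151


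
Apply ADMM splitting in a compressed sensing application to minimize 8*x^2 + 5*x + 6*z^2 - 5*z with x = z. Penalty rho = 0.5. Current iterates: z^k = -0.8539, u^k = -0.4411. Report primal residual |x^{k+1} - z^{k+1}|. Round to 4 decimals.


ADMM iteration with rho = 0.5, z^k = -0.8539, u^k = -0.4411
Step 1: x-update.
Minimize 8*x^2 + 5*x + (0.5/2)*(x + 0.8539 - 0.4411)^2
FOC: (2*8 + 0.5)*x = -5 + 0.5*(-0.8539 + 0.4411)
x^{k+1} = -0.3155
Step 2: z-update.
Minimize 6*z^2 - 5*z + (0.5/2)*(-0.3155 - z - 0.4411)^2
FOC: (2*6 + 0.5)*z = 5 + 0.5*(-0.3155 - 0.4411)
z^{k+1} = 0.3697
Step 3: u-update.
u^{k+1} = -0.4411 - 0.3155 - 0.3697 = -1.1264
Step 4: Primal residual = |-0.3155 - 0.3697| = 0.6853


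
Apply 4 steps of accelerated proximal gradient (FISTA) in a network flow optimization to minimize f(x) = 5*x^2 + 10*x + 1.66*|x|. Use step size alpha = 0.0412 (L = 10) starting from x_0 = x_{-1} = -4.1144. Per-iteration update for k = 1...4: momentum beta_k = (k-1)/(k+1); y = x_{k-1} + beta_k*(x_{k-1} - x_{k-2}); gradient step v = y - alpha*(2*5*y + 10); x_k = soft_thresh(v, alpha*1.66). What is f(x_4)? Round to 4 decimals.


FISTA on f(x) = 5*x^2 + 10*x + 1.66*|x|
L = 10, alpha = 0.0412
Iteration 1: beta = 0.0, y = -4.1144 + 0.0*(-4.1144 + 4.1144) = -4.1144
  grad(y) = -31.144, v = y - alpha*grad = -2.8313
  prox(v) = soft_thresh(-2.8313, 0.0684) = -2.7629
Iteration 2: beta = 0.3333, y = -2.7629 + 0.3333*(-2.7629 + 4.1144) = -2.3124
  grad(y) = -13.1237, v = y - alpha*grad = -1.7717
  prox(v) = soft_thresh(-1.7717, 0.0684) = -1.7033
Iteration 3: beta = 0.5, y = -1.7033 + 0.5*(-1.7033 + 2.7629) = -1.1735
  grad(y) = -1.7348, v = y - alpha*grad = -1.102
  prox(v) = soft_thresh(-1.102, 0.0684) = -1.0336
Iteration 4: beta = 0.6, y = -1.0336 + 0.6*(-1.0336 + 1.7033) = -0.6318
  grad(y) = 3.6818, v = y - alpha*grad = -0.7835
  prox(v) = soft_thresh(-0.7835, 0.0684) = -0.7151
f(x_4) = 5*(-0.7151)^2 + 10*(-0.7151) + 1.66*|-0.7151| = -3.4071


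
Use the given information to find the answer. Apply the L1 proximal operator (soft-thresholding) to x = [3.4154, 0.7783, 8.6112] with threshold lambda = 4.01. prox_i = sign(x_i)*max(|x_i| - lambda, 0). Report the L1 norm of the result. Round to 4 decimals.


Soft-thresholding with lambda = 4.01:
prox(3.4154) = sign(3.4154)*max(|3.4154| - 4.01, 0) = 0.0
prox(0.7783) = sign(0.7783)*max(|0.7783| - 4.01, 0) = 0.0
prox(8.6112) = sign(8.6112)*max(|8.6112| - 4.01, 0) = 4.6012
prox(x) = [0.0, 0.0, 4.6012]
||prox(x)||_1 = 0.0 + 0.0 + 4.6012 = 4.6012


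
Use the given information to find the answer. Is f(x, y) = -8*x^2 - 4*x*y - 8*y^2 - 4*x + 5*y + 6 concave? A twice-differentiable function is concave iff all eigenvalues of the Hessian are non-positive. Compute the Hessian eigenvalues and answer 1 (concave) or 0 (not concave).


The Hessian of f(x,y) = -8*x^2 - 4*x*y - 8*y^2 - 4*x + 5*y + 6 is:
H = [[-16, -4], [-4, -16]]
Trace = -16 - 16 = -32
Determinant = -16*-16 - (-4)^2 = 240
Discriminant = (-32)^2 - 4*240 = 64.0
Eigenvalues: lambda_1 = -20.0, lambda_2 = -12.0
The function is concave.

1


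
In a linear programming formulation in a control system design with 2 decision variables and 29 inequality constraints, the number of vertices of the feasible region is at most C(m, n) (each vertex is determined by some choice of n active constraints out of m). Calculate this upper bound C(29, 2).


Each vertex corresponds to some choice of n active constraints out of m, so the number of vertices is at most C(m, n) = m! / (n!(m-n)!).
m = 29, n = 2
Numerator: 29 * 28
Denominator: 2! = 2
C(29, 2) = 406


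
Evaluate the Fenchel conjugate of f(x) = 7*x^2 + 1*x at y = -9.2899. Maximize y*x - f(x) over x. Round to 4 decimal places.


f*(y) = sup_x {y*x - a*x^2 - b*x} = sup_x {(y-b)*x - a*x^2}
FOC: (y - b) - 2a*x = 0 => x* = (y - b)/(2a)
x* = (-9.2899 - 1)/(2*7) = -0.735
f*(-9.2899) = (y-b)^2/(4a) = (-9.2899 - 1)^2/(4*7)
= 105.882/28 = 3.7815


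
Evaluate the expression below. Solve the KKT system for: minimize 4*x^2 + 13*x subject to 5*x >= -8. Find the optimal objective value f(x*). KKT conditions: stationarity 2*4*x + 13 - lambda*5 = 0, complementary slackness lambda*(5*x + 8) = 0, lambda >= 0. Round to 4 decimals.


Step 1: Try lambda = 0 (constraint inactive).
x_unc = -13/(2*4) = -1.625
Check: 5*-1.625 = -8.125 < -8 -- violated!
Step 2: Constraint must be active: 5*x = -8
x* = -8/5 = -1.6
lambda = (2*4*(-1.6) + 13)/5 = 0.04
Step 3: Compute optimal value.
f(x*) = 4*(-1.6)^2 + 13*(-1.6) = -10.56


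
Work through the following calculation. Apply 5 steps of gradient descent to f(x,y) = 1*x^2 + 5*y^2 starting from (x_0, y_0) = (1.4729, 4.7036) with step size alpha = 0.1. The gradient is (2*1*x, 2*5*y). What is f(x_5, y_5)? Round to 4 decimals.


Gradient descent on f(x,y) = 1*x^2 + 5*y^2.
Starting point: (1.4729, 4.7036), alpha = 0.1
Step 1: grad_x = 2*1*1.4729 = 2.9458, grad_y = 2*5*4.7036 = 47.036
  x_1 = 1.4729 - 0.1*2.9458 = 1.1783
  y_1 = 4.7036 - 0.1*47.036 = -0.0
Step 2: grad_x = 2*1*1.1783 = 2.3566, grad_y = 2*5*-0.0 = -0.0
  x_2 = 1.1783 - 0.1*2.3566 = 0.9427
  y_2 = -0.0 - 0.1*-0.0 = 0.0
Step 3: grad_x = 2*1*0.9427 = 1.8853, grad_y = 2*5*0.0 = 0.0
  x_3 = 0.9427 - 0.1*1.8853 = 0.7541
  y_3 = 0.0 - 0.1*0.0 = 0.0
Step 4: grad_x = 2*1*0.7541 = 1.5082, grad_y = 2*5*0.0 = 0.0
  x_4 = 0.7541 - 0.1*1.5082 = 0.6033
  y_4 = 0.0 - 0.1*0.0 = 0.0
Step 5: grad_x = 2*1*0.6033 = 1.2066, grad_y = 2*5*0.0 = 0.0
  x_5 = 0.6033 - 0.1*1.2066 = 0.4826
  y_5 = 0.0 - 0.1*0.0 = 0.0
f(0.4826, 0.0) = 1*0.4826^2 + 5*0.0^2 = 0.2329


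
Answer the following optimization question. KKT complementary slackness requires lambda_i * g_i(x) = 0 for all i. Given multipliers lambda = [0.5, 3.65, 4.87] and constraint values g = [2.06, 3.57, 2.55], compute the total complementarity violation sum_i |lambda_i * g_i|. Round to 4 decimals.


KKT complementary slackness check:
lambda_1 * g_1 = 0.5 * 2.06 = 1.03
lambda_2 * g_2 = 3.65 * 3.57 = 13.0305
lambda_3 * g_3 = 4.87 * 2.55 = 12.4185
Total violation = 1.03 + 13.0305 + 12.4185 = 26.479


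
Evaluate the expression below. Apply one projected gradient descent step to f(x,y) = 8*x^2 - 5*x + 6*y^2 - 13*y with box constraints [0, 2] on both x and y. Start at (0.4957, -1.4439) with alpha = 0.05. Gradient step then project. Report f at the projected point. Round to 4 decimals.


Step 1: Compute gradient at (0.4957, -1.4439).
grad_x = 2*8*0.4957 - 5 = 2.9312
grad_y = 2*6*-1.4439 - 13 = -30.3268
Step 2: Gradient step.
x_raw = 0.4957 - 0.05*2.9312 = 0.3491
y_raw = -1.4439 - 0.05*-30.3268 = 0.0724
Step 3: Project onto [0, 2].
x_proj = clip(0.3491) = 0.3491
y_proj = clip(0.0724) = 0.0724
Step 4: Evaluate f.
f(0.3491, 0.0724) = -1.6807


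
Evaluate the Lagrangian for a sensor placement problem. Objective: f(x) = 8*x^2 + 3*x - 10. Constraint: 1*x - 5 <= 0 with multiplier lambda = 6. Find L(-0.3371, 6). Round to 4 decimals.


Step 1: Evaluate f(x).
f(-0.3371) = 8*(-0.3371)^2 + 3*(-0.3371) - 10 = -10.1022
Step 2: Evaluate g(x).
g(-0.3371) = 1*-0.3371 - 5 = -5.3371
Step 3: Compute Lagrangian.
L = -10.1022 + 6*-5.3371 = -42.1248


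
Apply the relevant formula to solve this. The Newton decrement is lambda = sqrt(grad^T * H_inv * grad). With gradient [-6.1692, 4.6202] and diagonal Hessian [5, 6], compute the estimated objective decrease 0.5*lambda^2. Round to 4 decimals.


Step 1: H is diagonal, so H^(-1) * g = [-1.2338, 0.77].
Step 2: g^T H^(-1) g = sum_i g_i^2 / H_ii
  = (-6.1692)^2/5 + (4.6202)^2/6
  = 7.6118 + 3.5577 = 11.1695
Step 3: Objective decrease = 0.5 * g^T H^(-1) g = 5.5848


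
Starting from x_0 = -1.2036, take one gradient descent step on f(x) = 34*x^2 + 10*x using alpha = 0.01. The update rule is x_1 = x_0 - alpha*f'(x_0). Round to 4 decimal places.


We compute the gradient at x_0 and apply the update.
f'(x) = 68*x + 10
f'(-1.2036) = 68*-1.2036 + 10 = -71.8448
x_1 = -1.2036 - 0.01*-71.8448 = -0.4852


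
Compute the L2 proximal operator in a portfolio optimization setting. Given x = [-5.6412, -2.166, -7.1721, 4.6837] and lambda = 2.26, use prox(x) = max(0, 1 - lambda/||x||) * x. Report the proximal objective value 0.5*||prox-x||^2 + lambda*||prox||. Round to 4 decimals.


Step 1: Compute ||x||.
||x|| = 10.4829
Step 2: Compute scaling factor.
scale = max(0, 1 - 2.26/10.4829) = 0.7844
Step 3: prox(x) = [-4.425, -1.699, -5.6259, 3.6739]
||prox(x)|| = 8.2229
Step 4: Proximal objective.
0.5*||prox-x||^2 = 2.5538
lambda*||prox|| = 18.5838
Total = 21.1375


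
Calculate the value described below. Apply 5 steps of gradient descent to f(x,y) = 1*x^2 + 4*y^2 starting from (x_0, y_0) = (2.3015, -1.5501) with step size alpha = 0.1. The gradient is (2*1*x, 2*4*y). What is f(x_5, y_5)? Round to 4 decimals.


Gradient descent on f(x,y) = 1*x^2 + 4*y^2.
Starting point: (2.3015, -1.5501), alpha = 0.1
Step 1: grad_x = 2*1*2.3015 = 4.603, grad_y = 2*4*-1.5501 = -12.4008
  x_1 = 2.3015 - 0.1*4.603 = 1.8412
  y_1 = -1.5501 - 0.1*-12.4008 = -0.31
Step 2: grad_x = 2*1*1.8412 = 3.6824, grad_y = 2*4*-0.31 = -2.4802
  x_2 = 1.8412 - 0.1*3.6824 = 1.473
  y_2 = -0.31 - 0.1*-2.4802 = -0.062
Step 3: grad_x = 2*1*1.473 = 2.9459, grad_y = 2*4*-0.062 = -0.496
  x_3 = 1.473 - 0.1*2.9459 = 1.1784
  y_3 = -0.062 - 0.1*-0.496 = -0.0124
Step 4: grad_x = 2*1*1.1784 = 2.3567, grad_y = 2*4*-0.0124 = -0.0992
  x_4 = 1.1784 - 0.1*2.3567 = 0.9427
  y_4 = -0.0124 - 0.1*-0.0992 = -0.0025
Step 5: grad_x = 2*1*0.9427 = 1.8854, grad_y = 2*4*-0.0025 = -0.0198
  x_5 = 0.9427 - 0.1*1.8854 = 0.7542
  y_5 = -0.0025 - 0.1*-0.0198 = -0.0005
f(0.7542, -0.0005) = 1*0.7542^2 + 4*(-0.0005)^2 = 0.5688


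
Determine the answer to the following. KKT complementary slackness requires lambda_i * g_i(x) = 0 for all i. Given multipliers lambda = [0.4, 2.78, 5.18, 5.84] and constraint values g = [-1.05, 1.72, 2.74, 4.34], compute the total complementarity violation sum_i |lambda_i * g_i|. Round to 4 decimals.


KKT complementary slackness check:
lambda_1 * g_1 = 0.4 * -1.05 = -0.42
lambda_2 * g_2 = 2.78 * 1.72 = 4.7816
lambda_3 * g_3 = 5.18 * 2.74 = 14.1932
lambda_4 * g_4 = 5.84 * 4.34 = 25.3456
Total violation = 0.42 + 4.7816 + 14.1932 + 25.3456 = 44.7404


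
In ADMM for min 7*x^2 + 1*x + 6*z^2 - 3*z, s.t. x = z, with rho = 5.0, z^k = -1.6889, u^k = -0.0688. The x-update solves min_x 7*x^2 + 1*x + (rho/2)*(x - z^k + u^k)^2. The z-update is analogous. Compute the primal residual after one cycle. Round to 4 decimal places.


ADMM iteration with rho = 5.0, z^k = -1.6889, u^k = -0.0688
Step 1: x-update.
Minimize 7*x^2 + 1*x + (5.0/2)*(x + 1.6889 - 0.0688)^2
FOC: (2*7 + 5.0)*x = -1 + 5.0*(-1.6889 + 0.0688)
x^{k+1} = -0.479
Step 2: z-update.
Minimize 6*z^2 - 3*z + (5.0/2)*(-0.479 - z - 0.0688)^2
FOC: (2*6 + 5.0)*z = 3 + 5.0*(-0.479 - 0.0688)
z^{k+1} = 0.0154
Step 3: u-update.
u^{k+1} = -0.0688 - 0.479 - 0.0154 = -0.5631
Step 4: Primal residual = |-0.479 - 0.0154| = 0.4943


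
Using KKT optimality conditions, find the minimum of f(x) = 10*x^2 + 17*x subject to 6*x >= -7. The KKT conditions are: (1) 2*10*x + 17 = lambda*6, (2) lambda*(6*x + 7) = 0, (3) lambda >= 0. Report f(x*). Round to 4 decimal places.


Step 1: Try lambda = 0 (constraint inactive).
Stationarity: 2*10*x + 17 = 0
x* = -17/(2*10) = -0.85
Check constraint: 6*-0.85 = -5.1 >= -7 -- satisfied.
Step 2: Compute optimal value.
f(x*) = 10*(-0.85)^2 + 17*(-0.85) = -7.225


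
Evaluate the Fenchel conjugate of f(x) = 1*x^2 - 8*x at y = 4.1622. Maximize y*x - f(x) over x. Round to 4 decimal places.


f*(y) = sup_x {y*x - a*x^2 - b*x} = sup_x {(y-b)*x - a*x^2}
FOC: (y - b) - 2a*x = 0 => x* = (y - b)/(2a)
x* = (4.1622 + 8)/(2*1) = 6.0811
f*(4.1622) = (y-b)^2/(4a) = (4.1622 + 8)^2/(4*1)
= 147.9191/4 = 36.9798


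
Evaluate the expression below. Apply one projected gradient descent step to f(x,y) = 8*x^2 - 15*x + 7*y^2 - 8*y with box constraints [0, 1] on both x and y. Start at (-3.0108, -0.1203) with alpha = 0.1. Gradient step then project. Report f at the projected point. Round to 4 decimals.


Step 1: Compute gradient at (-3.0108, -0.1203).
grad_x = 2*8*-3.0108 - 15 = -63.1728
grad_y = 2*7*-0.1203 - 8 = -9.6842
Step 2: Gradient step.
x_raw = -3.0108 - 0.1*-63.1728 = 3.3065
y_raw = -0.1203 - 0.1*-9.6842 = 0.8481
Step 3: Project onto [0, 1].
x_proj = clip(3.3065) = 1.0
y_proj = clip(0.8481) = 0.8481
Step 4: Evaluate f.
f(1.0, 0.8481) = -8.7498


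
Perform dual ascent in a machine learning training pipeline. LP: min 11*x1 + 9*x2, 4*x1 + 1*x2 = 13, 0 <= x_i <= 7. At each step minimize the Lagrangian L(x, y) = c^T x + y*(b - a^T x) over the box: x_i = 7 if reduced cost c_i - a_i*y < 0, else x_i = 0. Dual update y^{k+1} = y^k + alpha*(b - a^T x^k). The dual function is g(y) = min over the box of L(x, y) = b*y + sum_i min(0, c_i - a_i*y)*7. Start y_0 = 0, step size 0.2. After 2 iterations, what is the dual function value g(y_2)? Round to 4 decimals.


Dual ascent for LP: min 11*x1 + 9*x2, 4*x1 + 1*x2 = 13, 0 <= x_i <= 7
Step 1: y^k = 0.0, reduced costs: (11.0, 9.0)
  x^k = (0.0, 0.0), subgradient = b - a^T x = 13.0
  y^{k+1} = 0.0 + 0.2*13.0 = 2.6
Step 2: y^k = 2.6, reduced costs: (0.6, 6.4)
  x^k = (0.0, 0.0), subgradient = b - a^T x = 13.0
  y^{k+1} = 2.6 + 0.2*13.0 = 5.2
Dual objective at y_2 = 5.2: reduced costs (-9.8, 3.8), box minimizer x = (7.0, 0.0)
g(y_2) = b*y + (c1 - a1*y)*x1 + (c2 - a2*y)*x2 = 13*5.2 + (-9.8)*7.0 + 3.8*0.0 = 67.6 - 68.6 + 0.0 = -1.0


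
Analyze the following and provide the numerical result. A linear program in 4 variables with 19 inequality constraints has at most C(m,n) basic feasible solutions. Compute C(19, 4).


Each vertex corresponds to some choice of n active constraints out of m, so the number of vertices is at most C(m, n) = m! / (n!(m-n)!).
m = 19, n = 4
Numerator: 19 * 18 * 17 * 16
Denominator: 4! = 24
C(19, 4) = 3876


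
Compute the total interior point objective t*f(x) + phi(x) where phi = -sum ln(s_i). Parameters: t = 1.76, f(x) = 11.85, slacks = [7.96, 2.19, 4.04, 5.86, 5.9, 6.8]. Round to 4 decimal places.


Step 1: Compute log-barrier.
ln values: [2.0744, 0.7839, 1.3962, 1.7681, 1.775, 1.9169]
phi = -(2.0744 + 0.7839 + 1.3962 + 1.7681 + 1.775 + 1.9169) = -9.7146
Step 2: Compute augmented objective.
t*f(x) = 1.76*11.85 = 20.856
Total = 20.856 - 9.7146 = 11.1414


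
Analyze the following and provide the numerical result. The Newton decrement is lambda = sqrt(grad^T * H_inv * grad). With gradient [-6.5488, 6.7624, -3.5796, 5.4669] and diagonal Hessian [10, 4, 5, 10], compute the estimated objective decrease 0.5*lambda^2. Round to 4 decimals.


Step 1: H is diagonal, so H^(-1) * g = [-0.6549, 1.6906, -0.7159, 0.5467].
Step 2: g^T H^(-1) g = sum_i g_i^2 / H_ii
  = (-6.5488)^2/10 + (6.7624)^2/4 + (-3.5796)^2/5 + (5.4669)^2/10
  = 4.2887 + 11.4325 + 2.5627 + 2.9887 = 21.2726
Step 3: Objective decrease = 0.5 * g^T H^(-1) g = 10.6363


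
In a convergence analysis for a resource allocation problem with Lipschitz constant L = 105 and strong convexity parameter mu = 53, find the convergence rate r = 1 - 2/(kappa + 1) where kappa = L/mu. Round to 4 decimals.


Step 1: Compute the condition number.
kappa = L/mu = 105/53 = 1.9811
Step 2: Compute the convergence rate.
r = 1 - 2/(kappa + 1) = 1 - 2*mu/(L + mu) = (L - mu)/(L + mu) = 52/158 = 0.3291


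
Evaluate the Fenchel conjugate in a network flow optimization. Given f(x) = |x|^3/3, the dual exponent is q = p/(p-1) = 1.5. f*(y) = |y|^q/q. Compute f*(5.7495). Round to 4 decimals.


The conjugate exponent q satisfies 1/p + 1/q = 1.
p = 3, so q = 3/(3 - 1) = 1.5
|y|^q = 5.7495^1.5 = 13.7862
f*(5.7495) = 13.7862 / 1.5 = 9.1908


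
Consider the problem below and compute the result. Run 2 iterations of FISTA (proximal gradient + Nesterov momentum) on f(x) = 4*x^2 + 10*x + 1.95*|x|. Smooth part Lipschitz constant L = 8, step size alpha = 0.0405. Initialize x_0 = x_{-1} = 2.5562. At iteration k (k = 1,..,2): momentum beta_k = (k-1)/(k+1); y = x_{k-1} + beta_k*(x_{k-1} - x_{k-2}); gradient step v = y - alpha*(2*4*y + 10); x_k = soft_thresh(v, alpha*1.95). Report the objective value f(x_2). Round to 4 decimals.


FISTA on f(x) = 4*x^2 + 10*x + 1.95*|x|
L = 8, alpha = 0.0405
Iteration 1: beta = 0.0, y = 2.5562 + 0.0*(2.5562 - 2.5562) = 2.5562
  grad(y) = 30.4496, v = y - alpha*grad = 1.323
  prox(v) = soft_thresh(1.323, 0.079) = 1.244
Iteration 2: beta = 0.3333, y = 1.244 + 0.3333*(1.244 - 2.5562) = 0.8066
  grad(y) = 16.453, v = y - alpha*grad = 0.1403
  prox(v) = soft_thresh(0.1403, 0.079) = 0.0613
f(x_2) = 4*0.0613^2 + 10*0.0613 + 1.95*|0.0613| = 0.7476


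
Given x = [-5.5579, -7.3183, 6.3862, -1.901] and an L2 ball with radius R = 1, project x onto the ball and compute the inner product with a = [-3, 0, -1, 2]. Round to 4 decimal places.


Step 1: Compute ||x|| (intermediates to 6 decimals).
||x|| = sqrt((-5.5579)^2 + (-7.3183)^2 + 6.3862^2 + (-1.901)^2) = 11.350996
Step 2: Project.
Since ||x|| > R, scale = R/||x|| = 1/11.350996 = 0.088098, proj(x) = scale * x
proj(x) = [-0.48964, -0.644728, 0.562611, -0.167474]
Step 3: Dot product.
a^T * proj(x) = -3*(-0.48964) + 0*(-0.644728) - 1*0.562611 + 2*(-0.167474) = 0.5714


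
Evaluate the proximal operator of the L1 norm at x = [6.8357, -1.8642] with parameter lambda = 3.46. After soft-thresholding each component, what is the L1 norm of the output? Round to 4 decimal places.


Soft-thresholding with lambda = 3.46:
prox(6.8357) = sign(6.8357)*max(|6.8357| - 3.46, 0) = 3.3757
prox(-1.8642) = sign(-1.8642)*max(|-1.8642| - 3.46, 0) = 0.0
prox(x) = [3.3757, 0.0]
||prox(x)||_1 = 3.3757 + 0.0 = 3.3757


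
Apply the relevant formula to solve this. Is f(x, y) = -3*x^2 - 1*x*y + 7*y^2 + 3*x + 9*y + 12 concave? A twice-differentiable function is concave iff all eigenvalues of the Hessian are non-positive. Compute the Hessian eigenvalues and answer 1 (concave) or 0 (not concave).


The Hessian of f(x,y) = -3*x^2 - 1*x*y + 7*y^2 + 3*x + 9*y + 12 is:
H = [[-6, -1], [-1, 14]]
Trace = -6 + 14 = 8
Determinant = -6*14 - (-1)^2 = -85
Discriminant = (8)^2 - 4*-85 = 404.0
Eigenvalues: lambda_1 = -6.0499, lambda_2 = 14.0499
The function is not concave.

0


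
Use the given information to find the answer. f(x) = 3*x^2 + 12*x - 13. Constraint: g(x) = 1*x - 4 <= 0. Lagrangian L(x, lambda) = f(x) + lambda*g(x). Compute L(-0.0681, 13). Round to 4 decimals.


Step 1: Evaluate f(x).
f(-0.0681) = 3*(-0.0681)^2 + 12*(-0.0681) - 13 = -13.8033
Step 2: Evaluate g(x).
g(-0.0681) = 1*-0.0681 - 4 = -4.0681
Step 3: Compute Lagrangian.
L = -13.8033 + 13*-4.0681 = -66.6886


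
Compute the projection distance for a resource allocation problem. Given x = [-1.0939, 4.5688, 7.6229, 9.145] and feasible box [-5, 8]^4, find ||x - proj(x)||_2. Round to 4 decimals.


Project each component onto [-5, 8].
clip(-1.0939) = -1.0939, clip(4.5688) = 4.5688, clip(7.6229) = 7.6229, clip(9.145) = 8.0
Projection = [-1.0939, 4.5688, 7.6229, 8.0]
Squared diffs: [0.0, 0.0, 0.0, 1.311]
Distance = sqrt(1.311) = 1.145


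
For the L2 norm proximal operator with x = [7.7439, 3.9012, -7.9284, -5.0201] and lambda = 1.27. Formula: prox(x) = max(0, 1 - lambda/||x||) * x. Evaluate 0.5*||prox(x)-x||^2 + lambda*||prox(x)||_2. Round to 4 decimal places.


Step 1: Compute ||x||.
||x|| = 12.7769
Step 2: Compute scaling factor.
scale = max(0, 1 - 1.27/12.7769) = 0.9006
Step 3: prox(x) = [6.9742, 3.5134, -7.1403, -4.5211]
||prox(x)|| = 11.5069
Step 4: Proximal objective.
0.5*||prox-x||^2 = 0.8065
lambda*||prox|| = 14.6138
Total = 15.4202


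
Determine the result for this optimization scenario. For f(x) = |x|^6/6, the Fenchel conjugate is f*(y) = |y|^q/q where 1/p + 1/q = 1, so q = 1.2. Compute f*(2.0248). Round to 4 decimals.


The conjugate exponent q satisfies 1/p + 1/q = 1.
p = 6, so q = 6/(6 - 1) = 1.2
|y|^q = 2.0248^1.2 = 2.3316
f*(2.0248) = 2.3316 / 1.2 = 1.943


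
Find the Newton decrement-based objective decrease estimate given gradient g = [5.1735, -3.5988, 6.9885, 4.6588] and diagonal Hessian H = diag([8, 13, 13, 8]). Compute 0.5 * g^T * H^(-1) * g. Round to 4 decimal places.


Step 1: H is diagonal, so H^(-1) * g = [0.6467, -0.2768, 0.5376, 0.5824].
Step 2: g^T H^(-1) g = sum_i g_i^2 / H_ii
  = (5.1735)^2/8 + (-3.5988)^2/13 + (6.9885)^2/13 + (4.6588)^2/8
  = 3.3456 + 0.9963 + 3.7569 + 2.7131 = 10.8118
Step 3: Objective decrease = 0.5 * g^T H^(-1) g = 5.4059


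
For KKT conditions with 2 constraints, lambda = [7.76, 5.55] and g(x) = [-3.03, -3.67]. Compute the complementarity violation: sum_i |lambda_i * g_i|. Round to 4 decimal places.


KKT complementary slackness check:
lambda_1 * g_1 = 7.76 * -3.03 = -23.5128
lambda_2 * g_2 = 5.55 * -3.67 = -20.3685
Total violation = 23.5128 + 20.3685 = 43.8813


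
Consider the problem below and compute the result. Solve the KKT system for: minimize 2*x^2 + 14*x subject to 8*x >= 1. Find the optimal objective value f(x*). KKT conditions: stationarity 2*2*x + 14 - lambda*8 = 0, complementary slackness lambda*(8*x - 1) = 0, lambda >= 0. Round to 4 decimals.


Step 1: Try lambda = 0 (constraint inactive).
x_unc = -14/(2*2) = -3.5
Check: 8*-3.5 = -28.0 < 1 -- violated!
Step 2: Constraint must be active: 8*x = 1
x* = 1/8 = 0.125
lambda = (2*2*0.125 + 14)/8 = 1.8125
Step 3: Compute optimal value.
f(x*) = 2*0.125^2 + 14*0.125 = 1.7813


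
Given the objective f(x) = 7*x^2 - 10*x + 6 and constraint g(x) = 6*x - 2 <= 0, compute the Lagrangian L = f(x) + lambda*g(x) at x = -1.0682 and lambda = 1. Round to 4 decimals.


Step 1: Evaluate f(x).
f(-1.0682) = 7*(-1.0682)^2 - 10*(-1.0682) + 6 = 24.6694
Step 2: Evaluate g(x).
g(-1.0682) = 6*-1.0682 - 2 = -8.4092
Step 3: Compute Lagrangian.
L = 24.6694 + 1*-8.4092 = 16.2602


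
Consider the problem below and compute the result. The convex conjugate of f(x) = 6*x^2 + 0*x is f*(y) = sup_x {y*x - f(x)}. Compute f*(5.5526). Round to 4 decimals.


f*(y) = sup_x {y*x - a*x^2 - b*x} = sup_x {(y-b)*x - a*x^2}
FOC: (y - b) - 2a*x = 0 => x* = (y - b)/(2a)
x* = (5.5526 - 0)/(2*6) = 0.4627
f*(5.5526) = (y-b)^2/(4a) = (5.5526 - 0)^2/(4*6)
= 30.8314/24 = 1.2846


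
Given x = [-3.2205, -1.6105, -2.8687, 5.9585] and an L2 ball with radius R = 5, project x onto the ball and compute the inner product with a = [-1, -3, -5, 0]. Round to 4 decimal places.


Step 1: Compute ||x|| (intermediates to 6 decimals).
||x|| = sqrt((-3.2205)^2 + (-1.6105)^2 + (-2.8687)^2 + 5.9585^2) = 7.52984
Step 2: Project.
Since ||x|| > R, scale = R/||x|| = 5/7.52984 = 0.664025, proj(x) = scale * x
proj(x) = [-2.138493, -1.069412, -1.904889, 3.956593]
Step 3: Dot product.
a^T * proj(x) = -1*(-2.138493) - 3*(-1.069412) - 5*(-1.904889) + 0*3.956593 = 14.8712


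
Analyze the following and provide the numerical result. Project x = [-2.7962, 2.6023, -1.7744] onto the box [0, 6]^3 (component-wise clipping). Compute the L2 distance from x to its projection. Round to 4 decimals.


Project each component onto [0, 6].
clip(-2.7962) = 0.0, clip(2.6023) = 2.6023, clip(-1.7744) = 0.0
Projection = [0.0, 2.6023, 0.0]
Squared diffs: [7.8187, 0.0, 3.1485]
Distance = sqrt(10.9672) = 3.3117


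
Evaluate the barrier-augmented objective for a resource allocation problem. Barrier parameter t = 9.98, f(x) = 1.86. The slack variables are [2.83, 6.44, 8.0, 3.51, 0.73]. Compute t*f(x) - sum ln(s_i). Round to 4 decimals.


Step 1: Compute log-barrier.
ln values: [1.0403, 1.8625, 2.0794, 1.2556, -0.3147]
phi = -(1.0403 + 1.8625 + 2.0794 + 1.2556 - 0.3147) = -5.9232
Step 2: Compute augmented objective.
t*f(x) = 9.98*1.86 = 18.5628
Total = 18.5628 - 5.9232 = 12.6396


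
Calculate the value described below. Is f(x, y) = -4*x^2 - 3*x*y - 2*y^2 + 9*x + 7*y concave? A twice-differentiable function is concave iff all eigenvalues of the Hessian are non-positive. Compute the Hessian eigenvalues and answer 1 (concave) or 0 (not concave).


The Hessian of f(x,y) = -4*x^2 - 3*x*y - 2*y^2 + 9*x + 7*y is:
H = [[-8, -3], [-3, -4]]
Trace = -8 - 4 = -12
Determinant = -8*-4 - (-3)^2 = 23
Discriminant = (-12)^2 - 4*23 = 52.0
Eigenvalues: lambda_1 = -9.6056, lambda_2 = -2.3944
The function is concave.

1


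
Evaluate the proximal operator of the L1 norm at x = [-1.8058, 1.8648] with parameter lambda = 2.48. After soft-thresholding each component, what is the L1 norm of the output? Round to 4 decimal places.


Soft-thresholding with lambda = 2.48:
prox(-1.8058) = sign(-1.8058)*max(|-1.8058| - 2.48, 0) = 0.0
prox(1.8648) = sign(1.8648)*max(|1.8648| - 2.48, 0) = 0.0
prox(x) = [0.0, 0.0]
||prox(x)||_1 = 0.0 + 0.0 = 0.0


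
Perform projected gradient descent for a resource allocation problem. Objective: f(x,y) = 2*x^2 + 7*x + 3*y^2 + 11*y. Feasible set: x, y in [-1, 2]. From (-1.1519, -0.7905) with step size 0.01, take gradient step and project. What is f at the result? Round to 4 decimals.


Step 1: Compute gradient at (-1.1519, -0.7905).
grad_x = 2*2*-1.1519 + 7 = 2.3924
grad_y = 2*3*-0.7905 + 11 = 6.257
Step 2: Gradient step.
x_raw = -1.1519 - 0.01*2.3924 = -1.1758
y_raw = -0.7905 - 0.01*6.257 = -0.8531
Step 3: Project onto [-1, 2].
x_proj = clip(-1.1758) = -1.0
y_proj = clip(-0.8531) = -0.8531
Step 4: Evaluate f.
f(-1.0, -0.8531) = -12.2006


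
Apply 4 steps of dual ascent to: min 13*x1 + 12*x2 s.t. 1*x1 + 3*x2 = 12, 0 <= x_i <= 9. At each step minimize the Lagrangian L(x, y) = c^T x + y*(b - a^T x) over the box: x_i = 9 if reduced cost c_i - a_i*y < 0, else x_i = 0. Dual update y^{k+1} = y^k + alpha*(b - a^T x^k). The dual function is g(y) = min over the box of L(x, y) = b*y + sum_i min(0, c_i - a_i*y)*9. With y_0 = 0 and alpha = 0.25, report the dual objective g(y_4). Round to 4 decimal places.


Dual ascent for LP: min 13*x1 + 12*x2, 1*x1 + 3*x2 = 12, 0 <= x_i <= 9
Step 1: y^k = 0.0, reduced costs: (13.0, 12.0)
  x^k = (0.0, 0.0), subgradient = b - a^T x = 12.0
  y^{k+1} = 0.0 + 0.25*12.0 = 3.0
Step 2: y^k = 3.0, reduced costs: (10.0, 3.0)
  x^k = (0.0, 0.0), subgradient = b - a^T x = 12.0
  y^{k+1} = 3.0 + 0.25*12.0 = 6.0
Step 3: y^k = 6.0, reduced costs: (7.0, -6.0)
  x^k = (0.0, 9.0), subgradient = b - a^T x = -15.0
  y^{k+1} = 6.0 + 0.25*-15.0 = 2.25
Step 4: y^k = 2.25, reduced costs: (10.75, 5.25)
  x^k = (0.0, 0.0), subgradient = b - a^T x = 12.0
  y^{k+1} = 2.25 + 0.25*12.0 = 5.25
Dual objective at y_4 = 5.25: reduced costs (7.75, -3.75), box minimizer x = (0.0, 9.0)
g(y_4) = b*y + (c1 - a1*y)*x1 + (c2 - a2*y)*x2 = 12*5.25 + 7.75*0.0 + (-3.75)*9.0 = 63.0 + 0.0 - 33.75 = 29.25


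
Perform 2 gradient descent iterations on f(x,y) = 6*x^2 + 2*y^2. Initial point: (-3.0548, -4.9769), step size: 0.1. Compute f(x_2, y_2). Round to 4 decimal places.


Gradient descent on f(x,y) = 6*x^2 + 2*y^2.
Starting point: (-3.0548, -4.9769), alpha = 0.1
Step 1: grad_x = 2*6*-3.0548 = -36.6576, grad_y = 2*2*-4.9769 = -19.9076
  x_1 = -3.0548 - 0.1*-36.6576 = 0.611
  y_1 = -4.9769 - 0.1*-19.9076 = -2.9861
Step 2: grad_x = 2*6*0.611 = 7.3315, grad_y = 2*2*-2.9861 = -11.9446
  x_2 = 0.611 - 0.1*7.3315 = -0.1222
  y_2 = -2.9861 - 0.1*-11.9446 = -1.7917
f(-0.1222, -1.7917) = 6*(-0.1222)^2 + 2*(-1.7917)^2 = 6.5098


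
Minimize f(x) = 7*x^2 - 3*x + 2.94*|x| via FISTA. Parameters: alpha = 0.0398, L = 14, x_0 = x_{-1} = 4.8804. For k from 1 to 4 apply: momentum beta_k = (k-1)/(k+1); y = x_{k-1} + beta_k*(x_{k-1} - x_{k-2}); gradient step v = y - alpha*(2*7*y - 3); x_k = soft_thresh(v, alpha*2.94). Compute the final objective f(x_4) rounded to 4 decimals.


FISTA on f(x) = 7*x^2 - 3*x + 2.94*|x|
L = 14, alpha = 0.0398
Iteration 1: beta = 0.0, y = 4.8804 + 0.0*(4.8804 - 4.8804) = 4.8804
  grad(y) = 65.3256, v = y - alpha*grad = 2.2804
  prox(v) = soft_thresh(2.2804, 0.117) = 2.1634
Iteration 2: beta = 0.3333, y = 2.1634 + 0.3333*(2.1634 - 4.8804) = 1.2578
  grad(y) = 14.6088, v = y - alpha*grad = 0.6763
  prox(v) = soft_thresh(0.6763, 0.117) = 0.5593
Iteration 3: beta = 0.5, y = 0.5593 + 0.5*(0.5593 - 2.1634) = -0.2427
  grad(y) = -6.3981, v = y - alpha*grad = 0.0119
  prox(v) = soft_thresh(0.0119, 0.117) = 0.0
Iteration 4: beta = 0.6, y = 0.0 + 0.6*(0.0 - 0.5593) = -0.3356
  grad(y) = -7.6984, v = y - alpha*grad = -0.0292
  prox(v) = soft_thresh(-0.0292, 0.117) = 0.0
f(x_4) = 7*0.0^2 - 3*0.0 + 2.94*|0.0| = 0.0


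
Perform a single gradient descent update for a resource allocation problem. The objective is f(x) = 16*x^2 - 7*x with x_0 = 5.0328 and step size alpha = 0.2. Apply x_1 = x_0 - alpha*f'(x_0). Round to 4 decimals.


We compute the gradient at x_0 and apply the update.
f'(x) = 32*x - 7
f'(5.0328) = 32*5.0328 - 7 = 154.0496
x_1 = 5.0328 - 0.2*154.0496 = -25.7771


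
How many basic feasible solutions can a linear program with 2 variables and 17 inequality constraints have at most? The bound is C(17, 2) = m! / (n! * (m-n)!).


Each vertex corresponds to some choice of n active constraints out of m, so the number of vertices is at most C(m, n) = m! / (n!(m-n)!).
m = 17, n = 2
Numerator: 17 * 16
Denominator: 2! = 2
C(17, 2) = 136


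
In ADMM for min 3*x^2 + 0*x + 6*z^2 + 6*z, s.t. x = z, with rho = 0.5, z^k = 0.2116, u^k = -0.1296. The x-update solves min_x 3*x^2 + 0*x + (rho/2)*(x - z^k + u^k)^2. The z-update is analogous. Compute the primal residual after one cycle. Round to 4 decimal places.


ADMM iteration with rho = 0.5, z^k = 0.2116, u^k = -0.1296
Step 1: x-update.
Minimize 3*x^2 + 0*x + (0.5/2)*(x - 0.2116 - 0.1296)^2
FOC: (2*3 + 0.5)*x = 0 + 0.5*(0.2116 + 0.1296)
x^{k+1} = 0.0262
Step 2: z-update.
Minimize 6*z^2 + 6*z + (0.5/2)*(0.0262 - z - 0.1296)^2
FOC: (2*6 + 0.5)*z = -6 + 0.5*(0.0262 - 0.1296)
z^{k+1} = -0.4841
Step 3: u-update.
u^{k+1} = -0.1296 + 0.0262 + 0.4841 = 0.3808
Step 4: Primal residual = |0.0262 + 0.4841| = 0.5104


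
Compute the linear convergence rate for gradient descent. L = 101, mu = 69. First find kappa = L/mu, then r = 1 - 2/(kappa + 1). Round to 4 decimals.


Step 1: Compute the condition number.
kappa = L/mu = 101/69 = 1.4638
Step 2: Compute the convergence rate.
r = 1 - 2/(kappa + 1) = 1 - 2*mu/(L + mu) = (L - mu)/(L + mu) = 32/170 = 0.1882


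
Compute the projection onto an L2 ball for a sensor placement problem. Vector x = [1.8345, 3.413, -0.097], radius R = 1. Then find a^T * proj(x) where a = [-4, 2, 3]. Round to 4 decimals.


Step 1: Compute ||x|| (intermediates to 6 decimals).
||x|| = sqrt(1.8345^2 + 3.413^2 + (-0.097)^2) = 3.875999
Step 2: Project.
Since ||x|| > R, scale = R/||x|| = 1/3.875999 = 0.257998, proj(x) = scale * x
proj(x) = [0.473297, 0.880547, -0.025026]
Step 3: Dot product.
a^T * proj(x) = -4*0.473297 + 2*0.880547 + 3*(-0.025026) = -0.2072


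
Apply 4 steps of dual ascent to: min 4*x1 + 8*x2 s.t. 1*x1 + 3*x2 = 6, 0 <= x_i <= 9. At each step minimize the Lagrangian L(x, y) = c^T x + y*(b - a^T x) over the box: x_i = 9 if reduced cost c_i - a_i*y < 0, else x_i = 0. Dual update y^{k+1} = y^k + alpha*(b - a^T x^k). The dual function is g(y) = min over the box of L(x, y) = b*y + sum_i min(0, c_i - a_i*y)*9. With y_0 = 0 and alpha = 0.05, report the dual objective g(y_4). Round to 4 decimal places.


Dual ascent for LP: min 4*x1 + 8*x2, 1*x1 + 3*x2 = 6, 0 <= x_i <= 9
Step 1: y^k = 0.0, reduced costs: (4.0, 8.0)
  x^k = (0.0, 0.0), subgradient = b - a^T x = 6.0
  y^{k+1} = 0.0 + 0.05*6.0 = 0.3
Step 2: y^k = 0.3, reduced costs: (3.7, 7.1)
  x^k = (0.0, 0.0), subgradient = b - a^T x = 6.0
  y^{k+1} = 0.3 + 0.05*6.0 = 0.6
Step 3: y^k = 0.6, reduced costs: (3.4, 6.2)
  x^k = (0.0, 0.0), subgradient = b - a^T x = 6.0
  y^{k+1} = 0.6 + 0.05*6.0 = 0.9
Step 4: y^k = 0.9, reduced costs: (3.1, 5.3)
  x^k = (0.0, 0.0), subgradient = b - a^T x = 6.0
  y^{k+1} = 0.9 + 0.05*6.0 = 1.2
Dual objective at y_4 = 1.2: reduced costs (2.8, 4.4), box minimizer x = (0.0, 0.0)
g(y_4) = b*y + (c1 - a1*y)*x1 + (c2 - a2*y)*x2 = 6*1.2 + 2.8*0.0 + 4.4*0.0 = 7.2 + 0.0 + 0.0 = 7.2


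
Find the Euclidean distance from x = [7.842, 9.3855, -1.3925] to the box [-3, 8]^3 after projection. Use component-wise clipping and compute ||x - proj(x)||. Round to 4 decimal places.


Project each component onto [-3, 8].
clip(7.842) = 7.842, clip(9.3855) = 8.0, clip(-1.3925) = -1.3925
Projection = [7.842, 8.0, -1.3925]
Squared diffs: [0.0, 1.9196, 0.0]
Distance = sqrt(1.9196) = 1.3855


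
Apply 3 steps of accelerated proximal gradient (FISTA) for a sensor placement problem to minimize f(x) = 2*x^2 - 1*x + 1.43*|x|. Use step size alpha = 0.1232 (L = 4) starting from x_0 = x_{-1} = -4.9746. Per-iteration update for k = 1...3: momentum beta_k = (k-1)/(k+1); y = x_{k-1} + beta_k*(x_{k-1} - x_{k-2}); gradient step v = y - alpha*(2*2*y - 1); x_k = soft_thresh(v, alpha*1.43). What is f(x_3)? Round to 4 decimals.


FISTA on f(x) = 2*x^2 - 1*x + 1.43*|x|
L = 4, alpha = 0.1232
Iteration 1: beta = 0.0, y = -4.9746 + 0.0*(-4.9746 + 4.9746) = -4.9746
  grad(y) = -20.8984, v = y - alpha*grad = -2.3999
  prox(v) = soft_thresh(-2.3999, 0.1762) = -2.2237
Iteration 2: beta = 0.3333, y = -2.2237 + 0.3333*(-2.2237 + 4.9746) = -1.3068
  grad(y) = -6.2272, v = y - alpha*grad = -0.5396
  prox(v) = soft_thresh(-0.5396, 0.1762) = -0.3634
Iteration 3: beta = 0.5, y = -0.3634 + 0.5*(-0.3634 + 2.2237) = 0.5667
  grad(y) = 1.2669, v = y - alpha*grad = 0.4106
  prox(v) = soft_thresh(0.4106, 0.1762) = 0.2345
f(x_3) = 2*0.2345^2 - 1*0.2345 + 1.43*|0.2345| = 0.2108


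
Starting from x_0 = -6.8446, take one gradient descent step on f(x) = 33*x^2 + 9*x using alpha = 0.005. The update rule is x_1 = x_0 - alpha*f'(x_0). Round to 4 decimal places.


We compute the gradient at x_0 and apply the update.
f'(x) = 66*x + 9
f'(-6.8446) = 66*-6.8446 + 9 = -442.7436
x_1 = -6.8446 - 0.005*-442.7436 = -4.6309


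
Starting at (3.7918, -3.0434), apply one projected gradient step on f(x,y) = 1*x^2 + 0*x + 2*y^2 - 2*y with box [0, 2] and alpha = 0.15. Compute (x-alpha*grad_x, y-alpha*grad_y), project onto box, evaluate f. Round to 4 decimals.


Step 1: Compute gradient at (3.7918, -3.0434).
grad_x = 2*1*3.7918 + 0 = 7.5836
grad_y = 2*2*-3.0434 - 2 = -14.1736
Step 2: Gradient step.
x_raw = 3.7918 - 0.15*7.5836 = 2.6543
y_raw = -3.0434 - 0.15*-14.1736 = -0.9174
Step 3: Project onto [0, 2].
x_proj = clip(2.6543) = 2.0
y_proj = clip(-0.9174) = 0.0
Step 4: Evaluate f.
f(2.0, 0.0) = 4.0
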